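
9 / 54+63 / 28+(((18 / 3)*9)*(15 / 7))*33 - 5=320543 / 84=3815.99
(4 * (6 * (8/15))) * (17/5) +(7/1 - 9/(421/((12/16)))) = 2126217/42100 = 50.50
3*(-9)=-27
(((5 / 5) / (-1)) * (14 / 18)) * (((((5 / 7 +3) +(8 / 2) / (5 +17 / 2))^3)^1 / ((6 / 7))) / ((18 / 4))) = -435519512 / 33480783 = -13.01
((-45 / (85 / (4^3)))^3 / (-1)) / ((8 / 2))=47775744 / 4913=9724.35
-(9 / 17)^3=-729 / 4913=-0.15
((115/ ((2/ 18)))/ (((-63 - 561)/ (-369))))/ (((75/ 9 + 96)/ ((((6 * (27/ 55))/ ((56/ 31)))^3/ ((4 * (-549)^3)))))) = -1658858419737/ 43176688164478668800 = -0.00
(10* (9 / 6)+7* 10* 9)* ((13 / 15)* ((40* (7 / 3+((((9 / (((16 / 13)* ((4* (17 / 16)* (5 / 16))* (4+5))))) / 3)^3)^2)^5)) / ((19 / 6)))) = 32787929217035694164283642341299298544830746393352401891319208237572490615856 / 1990067260170196106315090363601844094988178089692010171711444854736328125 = 16475.79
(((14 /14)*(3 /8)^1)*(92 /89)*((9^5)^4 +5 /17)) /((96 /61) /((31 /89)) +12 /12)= 13483720267174456611044469 /15788155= 854040276851503966.81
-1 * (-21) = 21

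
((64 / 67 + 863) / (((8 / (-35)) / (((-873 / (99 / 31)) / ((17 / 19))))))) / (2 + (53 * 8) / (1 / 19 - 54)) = -332335519375 / 1686256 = -197084.86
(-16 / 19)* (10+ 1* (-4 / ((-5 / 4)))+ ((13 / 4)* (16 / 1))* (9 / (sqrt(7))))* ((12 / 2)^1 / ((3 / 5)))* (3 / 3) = -74880* sqrt(7) / 133- 2112 / 19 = -1600.74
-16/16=-1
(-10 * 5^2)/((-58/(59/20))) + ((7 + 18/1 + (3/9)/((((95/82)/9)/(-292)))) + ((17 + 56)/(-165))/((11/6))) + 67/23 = -21950758413/30668660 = -715.74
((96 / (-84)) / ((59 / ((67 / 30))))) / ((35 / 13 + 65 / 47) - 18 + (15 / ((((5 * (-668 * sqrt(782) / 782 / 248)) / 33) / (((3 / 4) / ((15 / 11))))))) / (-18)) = -125346076779352 * sqrt(782) / 2044377391761586329 - 518054158743680 / 681459130587195443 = -0.00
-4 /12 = -1 /3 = -0.33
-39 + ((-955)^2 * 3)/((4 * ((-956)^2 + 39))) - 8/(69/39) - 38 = -271675311/3363428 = -80.77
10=10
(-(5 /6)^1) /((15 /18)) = -1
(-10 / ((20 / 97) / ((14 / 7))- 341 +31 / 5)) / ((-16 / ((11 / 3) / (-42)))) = 26675 / 163626624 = 0.00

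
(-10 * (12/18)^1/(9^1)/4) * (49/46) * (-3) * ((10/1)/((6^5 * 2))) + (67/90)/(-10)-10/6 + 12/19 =-1696059677/1529150400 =-1.11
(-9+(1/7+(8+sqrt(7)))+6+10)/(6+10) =sqrt(7)/16+53/56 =1.11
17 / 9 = 1.89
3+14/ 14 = 4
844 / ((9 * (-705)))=-844 / 6345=-0.13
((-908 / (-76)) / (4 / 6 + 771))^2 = 463761 / 1934680225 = 0.00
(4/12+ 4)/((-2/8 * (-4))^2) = 13/3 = 4.33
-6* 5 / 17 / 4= -15 / 34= -0.44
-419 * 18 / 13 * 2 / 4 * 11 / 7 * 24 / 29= -995544 / 2639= -377.24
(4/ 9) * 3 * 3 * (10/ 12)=10/ 3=3.33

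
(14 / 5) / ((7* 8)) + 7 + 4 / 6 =463 / 60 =7.72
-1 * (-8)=8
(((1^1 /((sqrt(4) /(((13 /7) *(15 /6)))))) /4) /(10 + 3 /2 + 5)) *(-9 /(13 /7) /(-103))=15 /9064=0.00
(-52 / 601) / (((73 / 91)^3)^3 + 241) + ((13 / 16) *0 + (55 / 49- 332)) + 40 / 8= -247572783312090408870646895 / 759710234551576815103709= -325.88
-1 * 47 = -47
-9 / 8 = -1.12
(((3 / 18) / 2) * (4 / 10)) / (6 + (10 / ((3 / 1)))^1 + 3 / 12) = 2 / 575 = 0.00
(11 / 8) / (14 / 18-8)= -99 / 520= -0.19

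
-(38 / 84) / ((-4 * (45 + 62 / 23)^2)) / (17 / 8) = 10051 / 429617013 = 0.00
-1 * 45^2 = -2025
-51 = -51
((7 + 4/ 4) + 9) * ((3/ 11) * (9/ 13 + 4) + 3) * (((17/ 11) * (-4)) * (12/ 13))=-8489664/ 20449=-415.16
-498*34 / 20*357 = -1511181 / 5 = -302236.20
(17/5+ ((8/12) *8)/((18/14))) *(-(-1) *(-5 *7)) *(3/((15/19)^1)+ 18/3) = -349517/135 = -2589.01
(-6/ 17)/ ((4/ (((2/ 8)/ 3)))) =-1/ 136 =-0.01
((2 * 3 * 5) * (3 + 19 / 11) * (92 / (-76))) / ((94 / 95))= -89700 / 517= -173.50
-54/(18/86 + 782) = -2322/33635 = -0.07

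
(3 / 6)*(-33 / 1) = -33 / 2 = -16.50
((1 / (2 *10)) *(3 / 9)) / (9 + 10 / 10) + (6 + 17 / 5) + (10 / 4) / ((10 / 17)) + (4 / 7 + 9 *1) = 23.22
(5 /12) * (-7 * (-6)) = 35 /2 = 17.50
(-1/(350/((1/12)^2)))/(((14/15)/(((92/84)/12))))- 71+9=-734952983/11854080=-62.00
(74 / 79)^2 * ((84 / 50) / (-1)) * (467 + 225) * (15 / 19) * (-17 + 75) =-27692876736 / 592895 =-46707.89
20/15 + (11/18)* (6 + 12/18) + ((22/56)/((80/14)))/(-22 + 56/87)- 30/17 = 496612897/136451520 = 3.64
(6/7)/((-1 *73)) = -6/511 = -0.01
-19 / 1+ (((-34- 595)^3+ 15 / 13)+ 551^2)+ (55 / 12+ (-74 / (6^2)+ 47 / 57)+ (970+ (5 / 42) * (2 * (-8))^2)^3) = 6888703661777125 / 9149868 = 752874649.31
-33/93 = -11/31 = -0.35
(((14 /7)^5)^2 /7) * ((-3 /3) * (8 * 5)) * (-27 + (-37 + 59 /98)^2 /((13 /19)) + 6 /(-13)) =-2440372869120 /218491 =-11169214.61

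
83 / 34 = 2.44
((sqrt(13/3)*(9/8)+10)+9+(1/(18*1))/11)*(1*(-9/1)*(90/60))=-11289/44- 81*sqrt(39)/16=-288.18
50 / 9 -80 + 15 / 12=-2635 / 36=-73.19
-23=-23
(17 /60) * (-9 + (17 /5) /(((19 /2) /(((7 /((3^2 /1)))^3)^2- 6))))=-3.14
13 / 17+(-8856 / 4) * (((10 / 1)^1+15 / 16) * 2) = -3293273 / 68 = -48430.49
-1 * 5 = -5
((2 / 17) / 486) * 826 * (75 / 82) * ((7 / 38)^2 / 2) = 505925 / 163047816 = 0.00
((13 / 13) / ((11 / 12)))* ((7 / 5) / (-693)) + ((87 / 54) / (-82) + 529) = 472366907 / 892980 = 528.98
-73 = -73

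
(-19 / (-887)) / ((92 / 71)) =1349 / 81604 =0.02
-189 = -189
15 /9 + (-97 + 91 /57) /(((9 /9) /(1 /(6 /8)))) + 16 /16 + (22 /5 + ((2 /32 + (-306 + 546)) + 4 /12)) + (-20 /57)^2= 31289413 /259920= 120.38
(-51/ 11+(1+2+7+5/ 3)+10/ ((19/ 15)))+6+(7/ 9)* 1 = 40823/ 1881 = 21.70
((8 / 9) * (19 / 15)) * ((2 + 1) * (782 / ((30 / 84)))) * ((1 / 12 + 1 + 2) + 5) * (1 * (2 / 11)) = 80708656 / 7425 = 10869.85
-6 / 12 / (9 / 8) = -4 / 9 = -0.44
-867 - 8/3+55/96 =-869.09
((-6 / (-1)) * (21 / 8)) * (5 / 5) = 63 / 4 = 15.75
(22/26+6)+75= 1064/13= 81.85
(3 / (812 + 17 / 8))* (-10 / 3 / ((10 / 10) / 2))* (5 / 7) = -800 / 45591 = -0.02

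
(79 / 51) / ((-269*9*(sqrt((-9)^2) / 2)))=-158 / 1111239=-0.00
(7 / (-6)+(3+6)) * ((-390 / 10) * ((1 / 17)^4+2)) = -611.00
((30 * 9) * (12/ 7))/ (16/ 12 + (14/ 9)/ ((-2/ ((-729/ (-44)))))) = -85536/ 2135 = -40.06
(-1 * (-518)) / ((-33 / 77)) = -3626 / 3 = -1208.67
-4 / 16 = -1 / 4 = -0.25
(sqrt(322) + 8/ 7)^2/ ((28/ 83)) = 332 * sqrt(322)/ 49 + 657443/ 686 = 1079.95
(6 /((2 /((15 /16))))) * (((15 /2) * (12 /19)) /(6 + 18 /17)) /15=153 /1216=0.13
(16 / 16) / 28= 1 / 28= 0.04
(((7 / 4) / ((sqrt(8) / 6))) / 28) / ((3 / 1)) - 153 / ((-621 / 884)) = sqrt(2) / 32 + 15028 / 69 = 217.84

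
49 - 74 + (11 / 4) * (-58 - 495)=-6183 / 4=-1545.75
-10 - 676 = -686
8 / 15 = 0.53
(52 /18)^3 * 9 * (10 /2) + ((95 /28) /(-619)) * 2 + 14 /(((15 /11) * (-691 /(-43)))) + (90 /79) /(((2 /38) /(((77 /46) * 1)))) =4943354180178893 /4406630972310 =1121.80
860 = 860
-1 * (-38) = 38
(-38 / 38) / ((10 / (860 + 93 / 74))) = -63733 / 740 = -86.13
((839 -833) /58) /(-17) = -3 /493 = -0.01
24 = 24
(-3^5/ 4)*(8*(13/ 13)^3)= -486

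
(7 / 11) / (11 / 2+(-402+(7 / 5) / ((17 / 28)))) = -1190 / 737143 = -0.00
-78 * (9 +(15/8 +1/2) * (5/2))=-9321/8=-1165.12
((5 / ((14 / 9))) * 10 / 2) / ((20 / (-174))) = -139.82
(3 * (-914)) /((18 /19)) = -8683 /3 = -2894.33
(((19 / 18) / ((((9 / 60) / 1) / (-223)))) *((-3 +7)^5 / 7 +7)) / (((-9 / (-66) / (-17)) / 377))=6410193483980 / 567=11305455880.04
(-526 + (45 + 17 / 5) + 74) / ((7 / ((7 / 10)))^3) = -1009 / 2500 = -0.40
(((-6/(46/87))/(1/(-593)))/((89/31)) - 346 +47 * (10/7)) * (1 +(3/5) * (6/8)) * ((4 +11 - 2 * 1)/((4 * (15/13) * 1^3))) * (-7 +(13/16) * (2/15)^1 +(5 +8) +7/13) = 115670641942661/2063376000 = 56058.93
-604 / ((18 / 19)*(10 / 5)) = -2869 / 9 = -318.78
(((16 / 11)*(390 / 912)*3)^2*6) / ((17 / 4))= 3650400 / 742577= 4.92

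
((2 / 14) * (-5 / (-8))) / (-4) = -5 / 224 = -0.02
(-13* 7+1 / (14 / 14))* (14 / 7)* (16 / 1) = -2880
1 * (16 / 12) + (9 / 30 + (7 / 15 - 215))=-2129 / 10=-212.90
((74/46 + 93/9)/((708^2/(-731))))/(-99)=75293/428016798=0.00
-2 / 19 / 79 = -2 / 1501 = -0.00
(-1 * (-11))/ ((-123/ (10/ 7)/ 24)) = -880/ 287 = -3.07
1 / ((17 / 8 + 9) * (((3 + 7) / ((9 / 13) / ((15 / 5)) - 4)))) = -196 / 5785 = -0.03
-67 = -67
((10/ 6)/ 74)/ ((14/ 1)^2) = 5/ 43512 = 0.00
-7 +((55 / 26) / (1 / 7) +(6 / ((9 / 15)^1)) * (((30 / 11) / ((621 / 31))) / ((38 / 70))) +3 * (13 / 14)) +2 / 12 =104470375 / 7873866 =13.27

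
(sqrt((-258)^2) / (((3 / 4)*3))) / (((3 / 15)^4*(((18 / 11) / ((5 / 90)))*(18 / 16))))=4730000 / 2187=2162.78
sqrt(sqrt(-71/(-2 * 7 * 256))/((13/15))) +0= 14^(3/4) * sqrt(195) * 71^(1/4)/728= 0.40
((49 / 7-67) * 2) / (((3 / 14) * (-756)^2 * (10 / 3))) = -1 / 3402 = -0.00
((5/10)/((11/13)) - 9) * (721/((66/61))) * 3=-8136485/484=-16810.92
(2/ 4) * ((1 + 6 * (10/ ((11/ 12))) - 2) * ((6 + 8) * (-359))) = -1781717/ 11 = -161974.27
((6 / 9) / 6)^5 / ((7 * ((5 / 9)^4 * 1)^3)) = 4782969 / 1708984375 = 0.00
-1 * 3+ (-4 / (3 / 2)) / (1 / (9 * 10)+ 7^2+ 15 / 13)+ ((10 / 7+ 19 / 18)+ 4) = 25373107 / 7395318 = 3.43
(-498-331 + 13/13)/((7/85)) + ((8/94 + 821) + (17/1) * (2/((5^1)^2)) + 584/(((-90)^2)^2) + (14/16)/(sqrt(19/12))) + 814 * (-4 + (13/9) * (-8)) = -21893.37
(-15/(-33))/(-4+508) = 5/5544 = 0.00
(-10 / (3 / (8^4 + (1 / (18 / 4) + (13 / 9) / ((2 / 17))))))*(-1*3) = 41085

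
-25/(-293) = 25/293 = 0.09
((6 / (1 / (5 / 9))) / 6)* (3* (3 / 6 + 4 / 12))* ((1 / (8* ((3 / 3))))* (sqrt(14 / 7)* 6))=25* sqrt(2) / 24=1.47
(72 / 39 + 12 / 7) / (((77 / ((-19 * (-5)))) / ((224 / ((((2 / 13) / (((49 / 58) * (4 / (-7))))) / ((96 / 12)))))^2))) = 1284955176960 / 9251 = 138899057.07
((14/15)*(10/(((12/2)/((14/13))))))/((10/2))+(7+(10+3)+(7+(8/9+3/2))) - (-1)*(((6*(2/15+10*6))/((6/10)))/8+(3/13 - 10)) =55646/585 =95.12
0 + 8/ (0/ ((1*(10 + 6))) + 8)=1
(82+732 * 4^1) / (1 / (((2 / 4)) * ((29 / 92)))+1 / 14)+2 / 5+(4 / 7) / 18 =469.55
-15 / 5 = -3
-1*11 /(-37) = 11 /37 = 0.30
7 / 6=1.17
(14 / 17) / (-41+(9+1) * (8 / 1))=0.02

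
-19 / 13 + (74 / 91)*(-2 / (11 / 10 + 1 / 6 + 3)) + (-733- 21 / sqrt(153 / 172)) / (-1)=14*sqrt(731) / 17 + 1064565 / 1456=753.42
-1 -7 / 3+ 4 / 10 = -44 / 15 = -2.93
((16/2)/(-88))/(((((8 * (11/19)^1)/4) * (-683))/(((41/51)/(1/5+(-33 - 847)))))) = -3895/37081748814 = -0.00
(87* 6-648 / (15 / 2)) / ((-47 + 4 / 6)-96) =-6534 / 2135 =-3.06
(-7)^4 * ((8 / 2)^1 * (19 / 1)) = 182476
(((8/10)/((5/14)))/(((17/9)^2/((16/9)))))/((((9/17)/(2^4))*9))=14336/3825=3.75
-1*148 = -148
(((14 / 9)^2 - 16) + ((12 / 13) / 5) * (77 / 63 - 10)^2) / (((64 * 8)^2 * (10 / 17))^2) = 15317 / 565325070336000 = 0.00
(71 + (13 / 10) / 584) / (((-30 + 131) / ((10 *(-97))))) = -40221341 / 58984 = -681.90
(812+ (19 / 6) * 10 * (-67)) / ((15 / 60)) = -15716 / 3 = -5238.67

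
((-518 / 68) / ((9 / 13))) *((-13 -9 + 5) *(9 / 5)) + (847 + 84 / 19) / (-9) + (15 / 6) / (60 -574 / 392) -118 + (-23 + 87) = 527299133 / 2802690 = 188.14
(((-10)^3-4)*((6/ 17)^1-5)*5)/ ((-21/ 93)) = -12293980/ 119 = -103310.76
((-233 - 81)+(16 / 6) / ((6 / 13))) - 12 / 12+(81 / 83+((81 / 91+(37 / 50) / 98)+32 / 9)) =-4818553531 / 15861300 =-303.79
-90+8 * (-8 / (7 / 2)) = -108.29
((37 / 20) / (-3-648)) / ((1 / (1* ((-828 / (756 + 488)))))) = 2553 / 1349740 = 0.00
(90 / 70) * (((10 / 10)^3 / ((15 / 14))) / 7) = 6 / 35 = 0.17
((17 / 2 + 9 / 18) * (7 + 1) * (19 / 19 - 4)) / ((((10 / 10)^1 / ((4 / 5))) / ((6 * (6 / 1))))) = -31104 / 5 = -6220.80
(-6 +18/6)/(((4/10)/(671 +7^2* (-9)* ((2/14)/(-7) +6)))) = 14745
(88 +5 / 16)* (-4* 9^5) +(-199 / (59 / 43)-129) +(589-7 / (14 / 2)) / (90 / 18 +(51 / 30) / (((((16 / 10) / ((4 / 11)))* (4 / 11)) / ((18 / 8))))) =-2328476774663 / 111628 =-20859253.72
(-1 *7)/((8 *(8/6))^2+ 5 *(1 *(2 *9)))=-9/262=-0.03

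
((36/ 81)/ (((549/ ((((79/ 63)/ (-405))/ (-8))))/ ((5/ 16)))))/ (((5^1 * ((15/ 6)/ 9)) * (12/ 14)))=79/ 960530400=0.00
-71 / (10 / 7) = -497 / 10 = -49.70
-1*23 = -23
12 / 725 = 0.02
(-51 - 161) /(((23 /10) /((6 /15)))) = -848 /23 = -36.87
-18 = -18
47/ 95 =0.49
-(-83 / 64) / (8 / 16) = 83 / 32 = 2.59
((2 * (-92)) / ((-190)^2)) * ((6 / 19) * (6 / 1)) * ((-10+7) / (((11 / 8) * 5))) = 39744 / 9431125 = 0.00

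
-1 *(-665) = 665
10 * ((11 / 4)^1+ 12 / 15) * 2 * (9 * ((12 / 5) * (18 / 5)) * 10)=276048 / 5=55209.60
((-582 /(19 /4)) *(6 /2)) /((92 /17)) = -29682 /437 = -67.92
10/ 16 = 5/ 8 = 0.62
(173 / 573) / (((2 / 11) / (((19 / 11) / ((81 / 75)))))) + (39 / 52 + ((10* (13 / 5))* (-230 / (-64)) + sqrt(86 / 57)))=sqrt(4902) / 57 + 23972197 / 247536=98.07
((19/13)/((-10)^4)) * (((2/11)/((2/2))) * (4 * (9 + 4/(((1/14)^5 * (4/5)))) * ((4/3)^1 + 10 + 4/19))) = 884723441/268125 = 3299.67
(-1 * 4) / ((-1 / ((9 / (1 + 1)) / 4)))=9 / 2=4.50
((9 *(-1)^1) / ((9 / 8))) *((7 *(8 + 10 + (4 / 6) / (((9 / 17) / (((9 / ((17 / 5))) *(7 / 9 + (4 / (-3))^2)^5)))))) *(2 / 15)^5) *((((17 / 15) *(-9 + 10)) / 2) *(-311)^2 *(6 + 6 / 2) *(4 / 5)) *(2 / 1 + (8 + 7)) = -6767454149363869696 / 1121008359375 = -6036934.60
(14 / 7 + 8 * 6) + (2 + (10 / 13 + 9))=803 / 13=61.77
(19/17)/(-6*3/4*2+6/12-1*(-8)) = -38/17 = -2.24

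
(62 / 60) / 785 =31 / 23550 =0.00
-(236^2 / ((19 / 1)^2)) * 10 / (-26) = 278480 / 4693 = 59.34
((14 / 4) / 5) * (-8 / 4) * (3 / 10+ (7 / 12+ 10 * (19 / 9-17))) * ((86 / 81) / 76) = 2.89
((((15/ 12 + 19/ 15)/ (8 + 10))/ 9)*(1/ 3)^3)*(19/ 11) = 2869/ 2886840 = 0.00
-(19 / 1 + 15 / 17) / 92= -169 / 782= -0.22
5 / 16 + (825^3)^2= 5044796753906250005 / 16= 315299797119140625.31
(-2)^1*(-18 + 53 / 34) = 559 / 17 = 32.88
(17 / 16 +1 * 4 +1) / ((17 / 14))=679 / 136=4.99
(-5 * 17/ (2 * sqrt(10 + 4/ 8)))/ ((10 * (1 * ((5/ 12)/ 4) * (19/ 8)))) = -544 * sqrt(42)/ 665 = -5.30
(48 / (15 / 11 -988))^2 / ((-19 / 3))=-836352 / 2237964571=-0.00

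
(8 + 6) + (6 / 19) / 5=1336 / 95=14.06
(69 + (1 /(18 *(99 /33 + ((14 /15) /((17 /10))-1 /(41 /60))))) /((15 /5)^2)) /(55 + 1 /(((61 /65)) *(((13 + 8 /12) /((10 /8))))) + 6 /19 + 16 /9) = 1544346876754 /1279985470491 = 1.21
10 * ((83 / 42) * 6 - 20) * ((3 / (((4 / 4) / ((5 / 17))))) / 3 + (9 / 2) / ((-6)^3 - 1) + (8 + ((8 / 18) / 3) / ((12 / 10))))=-476719595 / 697221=-683.74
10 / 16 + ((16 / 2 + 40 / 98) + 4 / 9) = 9.48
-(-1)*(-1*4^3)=-64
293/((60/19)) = 5567/60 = 92.78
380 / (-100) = -19 / 5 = -3.80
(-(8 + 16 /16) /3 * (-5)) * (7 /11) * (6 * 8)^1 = 5040 /11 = 458.18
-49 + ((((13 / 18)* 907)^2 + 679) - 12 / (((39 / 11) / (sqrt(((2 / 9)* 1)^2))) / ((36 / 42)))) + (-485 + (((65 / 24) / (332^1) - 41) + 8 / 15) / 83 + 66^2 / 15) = 3489780825093877 / 8124611040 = 429532.05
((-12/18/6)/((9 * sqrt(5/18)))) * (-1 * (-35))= -7 * sqrt(10)/27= -0.82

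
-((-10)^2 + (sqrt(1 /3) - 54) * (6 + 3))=386 - 3 * sqrt(3)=380.80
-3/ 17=-0.18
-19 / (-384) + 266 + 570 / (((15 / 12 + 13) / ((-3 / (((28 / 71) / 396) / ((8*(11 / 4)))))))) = -7125003899 / 2688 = -2650671.09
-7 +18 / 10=-26 / 5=-5.20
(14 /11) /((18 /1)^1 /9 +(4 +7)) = 14 /143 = 0.10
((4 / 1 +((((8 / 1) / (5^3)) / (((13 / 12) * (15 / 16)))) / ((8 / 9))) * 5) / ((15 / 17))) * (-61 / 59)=-7337812 / 1438125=-5.10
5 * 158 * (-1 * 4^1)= -3160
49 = 49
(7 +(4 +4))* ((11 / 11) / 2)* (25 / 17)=375 / 34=11.03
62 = 62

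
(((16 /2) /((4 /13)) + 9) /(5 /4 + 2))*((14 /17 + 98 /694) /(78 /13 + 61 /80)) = 63739200 /41487667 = 1.54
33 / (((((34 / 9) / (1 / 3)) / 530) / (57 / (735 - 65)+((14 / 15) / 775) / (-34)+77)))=3570315443013 / 30012650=118960.35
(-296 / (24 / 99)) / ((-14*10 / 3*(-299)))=-3663 / 41860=-0.09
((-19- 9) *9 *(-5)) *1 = 1260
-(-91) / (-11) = -91 / 11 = -8.27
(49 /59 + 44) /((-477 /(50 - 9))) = -108445 /28143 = -3.85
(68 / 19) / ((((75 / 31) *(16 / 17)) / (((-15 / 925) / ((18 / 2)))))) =-8959 / 3163500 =-0.00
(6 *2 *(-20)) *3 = -720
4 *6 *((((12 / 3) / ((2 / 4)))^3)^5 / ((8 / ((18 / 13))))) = 1899956092796928 / 13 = 146150468676686.77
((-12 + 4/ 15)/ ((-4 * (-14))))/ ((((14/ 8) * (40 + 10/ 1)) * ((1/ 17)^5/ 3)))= -62473708/ 6125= -10199.79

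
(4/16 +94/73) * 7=3143/292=10.76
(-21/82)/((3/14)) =-49/41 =-1.20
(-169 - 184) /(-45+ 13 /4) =1412 /167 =8.46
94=94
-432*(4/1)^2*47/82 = -162432/41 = -3961.76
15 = 15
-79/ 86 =-0.92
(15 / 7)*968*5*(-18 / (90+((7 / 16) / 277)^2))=-25668981043200 / 12374853463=-2074.29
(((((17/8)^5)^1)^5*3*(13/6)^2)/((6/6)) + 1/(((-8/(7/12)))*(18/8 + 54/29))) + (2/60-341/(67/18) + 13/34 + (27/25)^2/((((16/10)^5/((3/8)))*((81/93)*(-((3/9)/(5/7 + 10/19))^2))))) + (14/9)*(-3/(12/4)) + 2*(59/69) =1077836647529484965938705683150916308801424181/501042016141675354934801658575585280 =2151190145.35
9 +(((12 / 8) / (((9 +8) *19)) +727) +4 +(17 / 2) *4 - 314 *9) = -1325589 / 646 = -2052.00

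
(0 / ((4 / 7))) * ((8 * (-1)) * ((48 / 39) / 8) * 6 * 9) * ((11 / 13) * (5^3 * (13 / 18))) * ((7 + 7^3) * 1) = 0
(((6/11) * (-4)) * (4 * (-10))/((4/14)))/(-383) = -3360/4213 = -0.80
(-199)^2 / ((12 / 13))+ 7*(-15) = 513553 / 12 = 42796.08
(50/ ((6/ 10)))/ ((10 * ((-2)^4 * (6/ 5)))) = 125/ 288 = 0.43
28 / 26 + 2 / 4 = 41 / 26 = 1.58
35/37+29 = 1108/37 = 29.95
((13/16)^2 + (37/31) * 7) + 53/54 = 2141965/214272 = 10.00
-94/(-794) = 47/397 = 0.12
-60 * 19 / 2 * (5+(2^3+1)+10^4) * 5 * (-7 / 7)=28539900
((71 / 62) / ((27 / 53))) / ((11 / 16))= 30104 / 9207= 3.27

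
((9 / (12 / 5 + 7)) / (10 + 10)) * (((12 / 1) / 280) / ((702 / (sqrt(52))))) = sqrt(13) / 171080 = 0.00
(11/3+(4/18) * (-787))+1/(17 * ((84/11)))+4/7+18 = -653923/4284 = -152.64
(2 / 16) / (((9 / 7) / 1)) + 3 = 223 / 72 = 3.10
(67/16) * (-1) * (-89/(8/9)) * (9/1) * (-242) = -58443363/64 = -913177.55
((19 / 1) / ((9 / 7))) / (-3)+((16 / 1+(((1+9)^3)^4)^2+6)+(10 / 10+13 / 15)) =135000000000000000000002557 / 135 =1000000000000000000000019.00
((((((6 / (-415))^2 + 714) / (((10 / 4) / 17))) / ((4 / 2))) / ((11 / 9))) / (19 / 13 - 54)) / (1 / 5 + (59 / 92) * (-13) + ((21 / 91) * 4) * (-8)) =428291831448 / 175843275025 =2.44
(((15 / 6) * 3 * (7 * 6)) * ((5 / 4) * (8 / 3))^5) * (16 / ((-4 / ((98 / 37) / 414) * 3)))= -686000000 / 620379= -1105.78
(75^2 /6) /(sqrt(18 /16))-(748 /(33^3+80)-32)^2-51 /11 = -14659132720515 /14269467179+625 *sqrt(2) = -143.42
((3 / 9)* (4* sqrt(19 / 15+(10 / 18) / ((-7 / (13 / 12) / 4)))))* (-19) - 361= -361 - 152* sqrt(22890) / 945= -385.34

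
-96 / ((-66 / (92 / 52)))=368 / 143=2.57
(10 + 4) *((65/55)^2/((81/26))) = 61516/9801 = 6.28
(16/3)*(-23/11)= -11.15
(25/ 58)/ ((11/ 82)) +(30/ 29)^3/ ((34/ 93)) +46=238259103/ 4560743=52.24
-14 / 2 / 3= -7 / 3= -2.33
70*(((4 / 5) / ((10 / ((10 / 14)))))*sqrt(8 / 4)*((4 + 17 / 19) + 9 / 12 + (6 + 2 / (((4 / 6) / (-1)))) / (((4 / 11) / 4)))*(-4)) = -11748*sqrt(2) / 19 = -874.43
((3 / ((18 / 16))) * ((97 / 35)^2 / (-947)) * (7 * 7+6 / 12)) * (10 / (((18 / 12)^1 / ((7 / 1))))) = -1655984 / 33145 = -49.96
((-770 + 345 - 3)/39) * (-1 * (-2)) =-21.95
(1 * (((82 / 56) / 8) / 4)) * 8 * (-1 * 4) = -41 / 28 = -1.46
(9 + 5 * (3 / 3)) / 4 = 7 / 2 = 3.50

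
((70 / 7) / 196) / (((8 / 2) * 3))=5 / 1176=0.00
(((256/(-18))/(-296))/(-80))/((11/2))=-2/18315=-0.00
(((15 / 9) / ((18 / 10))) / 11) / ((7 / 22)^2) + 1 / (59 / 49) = 129727 / 78057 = 1.66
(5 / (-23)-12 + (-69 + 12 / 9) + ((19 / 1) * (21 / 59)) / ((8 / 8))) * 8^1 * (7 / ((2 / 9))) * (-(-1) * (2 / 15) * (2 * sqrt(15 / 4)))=-16669912 * sqrt(15) / 6785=-9515.44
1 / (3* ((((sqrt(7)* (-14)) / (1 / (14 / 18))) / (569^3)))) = -552660027* sqrt(7) / 686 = -2131488.33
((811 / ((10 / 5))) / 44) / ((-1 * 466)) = -811 / 41008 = -0.02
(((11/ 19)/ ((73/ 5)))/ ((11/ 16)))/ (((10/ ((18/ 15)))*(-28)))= -12/ 48545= -0.00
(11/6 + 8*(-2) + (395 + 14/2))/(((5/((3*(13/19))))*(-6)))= -30251/1140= -26.54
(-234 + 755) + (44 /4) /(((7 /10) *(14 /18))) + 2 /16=212201 /392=541.33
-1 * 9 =-9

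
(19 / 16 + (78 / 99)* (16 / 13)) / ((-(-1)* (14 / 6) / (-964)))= -274499 / 308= -891.23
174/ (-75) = -2.32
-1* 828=-828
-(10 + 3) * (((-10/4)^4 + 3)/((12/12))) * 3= -26247/16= -1640.44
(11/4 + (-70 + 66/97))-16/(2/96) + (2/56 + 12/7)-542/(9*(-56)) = -20331155/24444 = -831.74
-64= -64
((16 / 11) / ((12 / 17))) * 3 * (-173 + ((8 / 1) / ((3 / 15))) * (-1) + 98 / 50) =-358768 / 275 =-1304.61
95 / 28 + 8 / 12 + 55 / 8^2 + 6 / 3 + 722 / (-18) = -133831 / 4032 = -33.19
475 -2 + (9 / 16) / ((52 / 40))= 49237 / 104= 473.43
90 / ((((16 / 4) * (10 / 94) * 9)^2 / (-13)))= -28717 / 360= -79.77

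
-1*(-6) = 6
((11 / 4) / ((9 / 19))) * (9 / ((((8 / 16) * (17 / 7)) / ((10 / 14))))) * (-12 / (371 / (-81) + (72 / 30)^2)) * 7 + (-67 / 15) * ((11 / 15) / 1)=-20027313031 / 9137925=-2191.67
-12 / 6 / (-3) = 0.67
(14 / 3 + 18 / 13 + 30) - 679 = -25075 / 39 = -642.95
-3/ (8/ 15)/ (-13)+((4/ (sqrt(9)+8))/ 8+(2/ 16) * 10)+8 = 11129/ 1144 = 9.73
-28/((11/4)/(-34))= 346.18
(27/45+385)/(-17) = -1928/85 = -22.68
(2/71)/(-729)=-2/51759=-0.00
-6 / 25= -0.24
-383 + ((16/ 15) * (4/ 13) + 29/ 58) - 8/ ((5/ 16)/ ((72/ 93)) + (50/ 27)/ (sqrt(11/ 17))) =-385.13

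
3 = 3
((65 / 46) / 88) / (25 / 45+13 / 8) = 0.01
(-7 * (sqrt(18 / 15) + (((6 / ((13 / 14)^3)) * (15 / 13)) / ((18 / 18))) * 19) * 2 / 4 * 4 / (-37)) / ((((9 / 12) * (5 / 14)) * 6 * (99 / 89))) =34888 * sqrt(30) / 824175 + 3637841536 / 104618943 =35.00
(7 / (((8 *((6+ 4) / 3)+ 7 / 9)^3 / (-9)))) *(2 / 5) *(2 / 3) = -61236 / 75346115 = -0.00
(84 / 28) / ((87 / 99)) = 99 / 29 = 3.41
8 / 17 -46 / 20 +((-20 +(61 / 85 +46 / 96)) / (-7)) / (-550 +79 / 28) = -28665703 / 15627420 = -1.83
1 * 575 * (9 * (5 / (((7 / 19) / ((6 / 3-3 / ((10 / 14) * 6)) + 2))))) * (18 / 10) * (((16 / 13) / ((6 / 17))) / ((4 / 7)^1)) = 33096195 / 13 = 2545861.15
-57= -57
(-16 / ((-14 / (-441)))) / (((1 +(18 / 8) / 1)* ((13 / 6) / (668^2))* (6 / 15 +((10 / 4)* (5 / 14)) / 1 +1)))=-251884523520 / 18083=-13929354.84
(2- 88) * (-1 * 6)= 516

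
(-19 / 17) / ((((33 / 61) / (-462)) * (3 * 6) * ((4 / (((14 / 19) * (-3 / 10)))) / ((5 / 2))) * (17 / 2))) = -2989 / 3468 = -0.86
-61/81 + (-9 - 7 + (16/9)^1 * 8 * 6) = 5555/81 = 68.58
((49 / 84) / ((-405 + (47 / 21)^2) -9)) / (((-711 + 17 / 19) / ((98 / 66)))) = 319333 / 107073321520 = 0.00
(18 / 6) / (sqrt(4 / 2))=3 * sqrt(2) / 2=2.12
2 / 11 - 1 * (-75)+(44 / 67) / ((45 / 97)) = 2540353 / 33165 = 76.60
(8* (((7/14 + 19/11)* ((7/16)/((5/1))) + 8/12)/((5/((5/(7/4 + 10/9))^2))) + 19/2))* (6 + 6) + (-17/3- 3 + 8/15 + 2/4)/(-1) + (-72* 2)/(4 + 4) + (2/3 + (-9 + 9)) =1111930117/1166990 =952.82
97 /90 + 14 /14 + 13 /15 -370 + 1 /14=-23120 /63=-366.98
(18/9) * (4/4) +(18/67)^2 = 9302/4489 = 2.07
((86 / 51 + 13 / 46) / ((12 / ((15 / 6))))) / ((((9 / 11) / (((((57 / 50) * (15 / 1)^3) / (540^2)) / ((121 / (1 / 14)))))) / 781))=6231031 / 2043159552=0.00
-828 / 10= -414 / 5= -82.80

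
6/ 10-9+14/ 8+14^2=3787/ 20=189.35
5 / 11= 0.45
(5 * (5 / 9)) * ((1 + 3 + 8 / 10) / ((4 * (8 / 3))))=5 / 4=1.25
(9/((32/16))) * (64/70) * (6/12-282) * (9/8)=-45603/35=-1302.94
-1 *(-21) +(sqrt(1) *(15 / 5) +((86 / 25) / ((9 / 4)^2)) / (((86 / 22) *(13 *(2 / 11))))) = 24.07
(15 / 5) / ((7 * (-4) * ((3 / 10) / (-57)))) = 285 / 14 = 20.36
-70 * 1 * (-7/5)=98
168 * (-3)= -504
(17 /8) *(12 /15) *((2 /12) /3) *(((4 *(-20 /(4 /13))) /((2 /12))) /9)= -442 /27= -16.37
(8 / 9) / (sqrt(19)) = 8 * sqrt(19) / 171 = 0.20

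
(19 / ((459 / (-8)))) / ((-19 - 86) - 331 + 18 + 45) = 152 / 171207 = 0.00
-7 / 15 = -0.47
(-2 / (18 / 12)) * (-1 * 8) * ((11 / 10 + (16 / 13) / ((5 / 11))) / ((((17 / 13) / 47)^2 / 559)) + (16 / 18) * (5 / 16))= 228848782688 / 7803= 29328307.41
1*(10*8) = 80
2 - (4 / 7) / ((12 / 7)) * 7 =-0.33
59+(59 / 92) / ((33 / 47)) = 181897 / 3036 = 59.91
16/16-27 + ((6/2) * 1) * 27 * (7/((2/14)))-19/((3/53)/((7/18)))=205873/54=3812.46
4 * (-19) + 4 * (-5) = -96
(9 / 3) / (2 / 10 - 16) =-15 / 79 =-0.19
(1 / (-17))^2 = 1 / 289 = 0.00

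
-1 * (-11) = 11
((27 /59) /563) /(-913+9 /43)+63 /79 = 82137245031 /102997612750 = 0.80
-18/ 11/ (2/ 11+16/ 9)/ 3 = -27/ 97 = -0.28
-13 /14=-0.93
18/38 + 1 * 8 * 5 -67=-504/19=-26.53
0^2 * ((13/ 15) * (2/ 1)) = 0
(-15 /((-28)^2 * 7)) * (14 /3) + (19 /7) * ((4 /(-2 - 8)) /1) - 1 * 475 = -933153 /1960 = -476.10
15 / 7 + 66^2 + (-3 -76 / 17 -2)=4348.67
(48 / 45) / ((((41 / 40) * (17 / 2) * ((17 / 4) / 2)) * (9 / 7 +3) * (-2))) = -3584 / 533205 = -0.01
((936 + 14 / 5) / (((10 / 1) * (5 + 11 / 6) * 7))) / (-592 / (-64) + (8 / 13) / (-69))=50526216 / 237901475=0.21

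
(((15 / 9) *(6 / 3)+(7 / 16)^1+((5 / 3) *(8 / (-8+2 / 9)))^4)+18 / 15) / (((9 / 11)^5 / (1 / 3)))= 1262806205683 / 102079187280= 12.37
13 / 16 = 0.81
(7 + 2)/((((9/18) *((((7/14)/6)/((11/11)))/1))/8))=1728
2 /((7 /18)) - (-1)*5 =71 /7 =10.14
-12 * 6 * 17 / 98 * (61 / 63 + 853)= -3658400 / 343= -10665.89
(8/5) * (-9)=-72/5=-14.40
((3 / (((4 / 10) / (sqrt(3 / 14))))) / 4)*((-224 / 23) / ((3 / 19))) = -190*sqrt(42) / 23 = -53.54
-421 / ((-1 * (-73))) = -421 / 73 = -5.77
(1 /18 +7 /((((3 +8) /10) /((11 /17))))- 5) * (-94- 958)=133078 /153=869.79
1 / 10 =0.10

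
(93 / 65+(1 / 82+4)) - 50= -237489 / 5330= -44.56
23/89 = 0.26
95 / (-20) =-19 / 4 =-4.75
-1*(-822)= 822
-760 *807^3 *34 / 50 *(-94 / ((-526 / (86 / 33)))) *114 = -208589776748864352 / 14465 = -14420309488341.81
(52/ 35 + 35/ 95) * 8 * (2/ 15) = 6576/ 3325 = 1.98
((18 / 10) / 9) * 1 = 1 / 5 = 0.20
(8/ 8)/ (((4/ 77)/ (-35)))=-2695/ 4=-673.75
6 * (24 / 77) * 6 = 864 / 77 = 11.22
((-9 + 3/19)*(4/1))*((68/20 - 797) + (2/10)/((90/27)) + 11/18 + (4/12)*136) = 37678816/1425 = 26441.27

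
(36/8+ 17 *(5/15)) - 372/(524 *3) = 7805/786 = 9.93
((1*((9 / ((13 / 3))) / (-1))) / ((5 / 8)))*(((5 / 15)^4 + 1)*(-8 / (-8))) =-656 / 195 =-3.36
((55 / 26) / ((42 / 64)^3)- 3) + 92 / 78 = 681943 / 120393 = 5.66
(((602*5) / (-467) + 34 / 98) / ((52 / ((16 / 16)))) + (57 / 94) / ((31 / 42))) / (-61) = -1221003645 / 105756164332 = -0.01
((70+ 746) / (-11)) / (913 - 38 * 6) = -0.11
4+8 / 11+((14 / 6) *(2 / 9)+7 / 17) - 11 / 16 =401501 / 80784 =4.97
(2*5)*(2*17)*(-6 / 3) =-680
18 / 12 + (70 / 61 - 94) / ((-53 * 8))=11115 / 6466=1.72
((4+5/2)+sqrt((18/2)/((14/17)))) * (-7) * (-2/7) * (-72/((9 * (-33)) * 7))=8 * sqrt(238)/539+104/231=0.68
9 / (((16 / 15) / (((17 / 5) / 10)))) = 459 / 160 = 2.87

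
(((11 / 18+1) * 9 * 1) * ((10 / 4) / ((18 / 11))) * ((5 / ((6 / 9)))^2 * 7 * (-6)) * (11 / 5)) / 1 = -1842225 / 16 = -115139.06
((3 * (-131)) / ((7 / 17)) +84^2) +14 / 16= 341737 / 56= 6102.45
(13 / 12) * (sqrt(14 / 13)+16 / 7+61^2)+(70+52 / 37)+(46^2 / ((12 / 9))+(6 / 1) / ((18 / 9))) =sqrt(182) / 12+17699951 / 3108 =5696.09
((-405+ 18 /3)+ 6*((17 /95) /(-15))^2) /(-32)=12.47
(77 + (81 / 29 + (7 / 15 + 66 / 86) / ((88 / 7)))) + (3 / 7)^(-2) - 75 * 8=-635368499 / 1234530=-514.66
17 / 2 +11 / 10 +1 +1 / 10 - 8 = 2.70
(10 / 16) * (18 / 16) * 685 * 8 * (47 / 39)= 482925 / 104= 4643.51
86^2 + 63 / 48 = 118357 / 16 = 7397.31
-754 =-754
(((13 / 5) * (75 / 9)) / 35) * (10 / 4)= 65 / 42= 1.55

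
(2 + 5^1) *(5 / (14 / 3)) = 15 / 2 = 7.50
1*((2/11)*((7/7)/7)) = 2/77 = 0.03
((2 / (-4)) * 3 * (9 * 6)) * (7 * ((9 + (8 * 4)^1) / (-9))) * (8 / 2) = 10332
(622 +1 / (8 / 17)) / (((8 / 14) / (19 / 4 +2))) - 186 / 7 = 6581931 / 896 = 7345.91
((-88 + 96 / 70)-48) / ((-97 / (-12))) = -56544 / 3395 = -16.66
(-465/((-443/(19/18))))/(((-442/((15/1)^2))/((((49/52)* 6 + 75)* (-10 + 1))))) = 4168573875/10181912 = 409.41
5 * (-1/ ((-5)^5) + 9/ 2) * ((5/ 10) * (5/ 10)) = 28127/ 5000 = 5.63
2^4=16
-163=-163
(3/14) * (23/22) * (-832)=-14352/77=-186.39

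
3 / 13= 0.23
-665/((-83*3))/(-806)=-665/200694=-0.00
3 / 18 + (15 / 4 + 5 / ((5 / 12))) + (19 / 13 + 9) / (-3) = 1939 / 156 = 12.43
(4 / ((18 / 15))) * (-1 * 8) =-80 / 3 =-26.67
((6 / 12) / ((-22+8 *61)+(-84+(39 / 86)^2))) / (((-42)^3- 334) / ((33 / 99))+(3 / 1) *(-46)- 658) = -1849 / 316688446583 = -0.00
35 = 35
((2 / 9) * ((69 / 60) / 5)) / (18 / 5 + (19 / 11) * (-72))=-253 / 597780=-0.00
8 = 8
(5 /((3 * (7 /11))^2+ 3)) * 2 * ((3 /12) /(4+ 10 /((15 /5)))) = 55 /1072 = 0.05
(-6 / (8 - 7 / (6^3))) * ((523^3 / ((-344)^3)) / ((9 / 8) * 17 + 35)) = 11587509027 / 236992239404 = 0.05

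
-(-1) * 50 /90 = 5 /9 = 0.56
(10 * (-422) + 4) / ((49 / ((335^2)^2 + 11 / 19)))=-1008865872911376 / 931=-1083636813009.00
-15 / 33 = -5 / 11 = -0.45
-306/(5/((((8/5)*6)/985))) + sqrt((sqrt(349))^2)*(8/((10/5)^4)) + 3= 59187/24625 + sqrt(349)/2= 11.74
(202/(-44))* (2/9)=-101/99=-1.02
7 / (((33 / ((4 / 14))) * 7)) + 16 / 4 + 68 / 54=5.27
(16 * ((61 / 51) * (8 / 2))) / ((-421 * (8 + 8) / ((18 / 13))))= -1464 / 93041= -0.02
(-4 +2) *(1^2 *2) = -4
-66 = -66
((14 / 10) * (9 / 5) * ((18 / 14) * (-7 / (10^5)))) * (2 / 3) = -189 / 1250000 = -0.00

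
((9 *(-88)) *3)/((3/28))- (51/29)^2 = -22179.09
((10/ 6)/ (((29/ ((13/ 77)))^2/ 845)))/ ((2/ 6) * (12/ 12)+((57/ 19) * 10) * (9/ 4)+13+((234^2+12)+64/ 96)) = 1428050/ 1640972751033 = 0.00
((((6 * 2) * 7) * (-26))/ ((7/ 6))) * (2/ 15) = -1248/ 5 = -249.60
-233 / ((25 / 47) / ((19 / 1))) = -208069 / 25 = -8322.76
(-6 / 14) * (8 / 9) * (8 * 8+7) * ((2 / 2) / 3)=-568 / 63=-9.02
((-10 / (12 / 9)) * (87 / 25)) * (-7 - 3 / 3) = 1044 / 5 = 208.80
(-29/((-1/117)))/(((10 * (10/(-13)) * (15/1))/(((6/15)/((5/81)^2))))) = -96466383/31250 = -3086.92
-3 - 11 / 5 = -26 / 5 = -5.20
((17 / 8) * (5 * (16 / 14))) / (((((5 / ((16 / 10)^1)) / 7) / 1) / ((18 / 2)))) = 1224 / 5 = 244.80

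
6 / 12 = 1 / 2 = 0.50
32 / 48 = 2 / 3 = 0.67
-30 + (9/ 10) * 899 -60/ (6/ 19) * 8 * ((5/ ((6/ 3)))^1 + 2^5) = -516609/ 10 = -51660.90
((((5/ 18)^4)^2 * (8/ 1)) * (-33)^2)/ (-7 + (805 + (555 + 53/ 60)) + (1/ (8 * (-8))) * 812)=236328125/ 1026383695002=0.00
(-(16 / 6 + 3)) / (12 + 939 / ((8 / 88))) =-0.00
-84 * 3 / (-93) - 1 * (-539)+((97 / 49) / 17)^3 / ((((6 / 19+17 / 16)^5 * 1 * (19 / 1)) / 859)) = 125355938647516640148699291 / 231401842636703275415053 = 541.72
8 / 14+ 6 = 46 / 7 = 6.57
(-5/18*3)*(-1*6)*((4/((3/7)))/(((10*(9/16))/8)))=1792/27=66.37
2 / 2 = 1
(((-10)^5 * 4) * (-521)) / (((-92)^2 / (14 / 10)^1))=18235000 / 529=34470.70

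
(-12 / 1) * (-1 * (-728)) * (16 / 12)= -11648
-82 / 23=-3.57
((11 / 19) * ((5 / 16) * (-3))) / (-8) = 165 / 2432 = 0.07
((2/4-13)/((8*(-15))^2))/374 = -1/430848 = -0.00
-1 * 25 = -25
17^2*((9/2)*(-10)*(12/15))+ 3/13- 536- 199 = -11138.77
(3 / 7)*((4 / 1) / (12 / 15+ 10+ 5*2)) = 15 / 182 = 0.08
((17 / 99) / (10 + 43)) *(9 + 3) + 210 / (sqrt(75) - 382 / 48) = 1684114252 / 11751531 + 604800 *sqrt(3) / 6719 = 299.22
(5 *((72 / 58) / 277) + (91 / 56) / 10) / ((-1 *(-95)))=0.00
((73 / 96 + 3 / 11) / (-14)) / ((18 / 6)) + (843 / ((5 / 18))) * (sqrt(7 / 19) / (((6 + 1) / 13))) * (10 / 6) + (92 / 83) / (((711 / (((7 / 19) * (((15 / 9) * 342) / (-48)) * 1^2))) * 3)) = -23444581 / 872448192 + 65754 * sqrt(133) / 133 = 5701.57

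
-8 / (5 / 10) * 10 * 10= -1600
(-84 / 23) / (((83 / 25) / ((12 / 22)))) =-12600 / 20999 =-0.60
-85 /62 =-1.37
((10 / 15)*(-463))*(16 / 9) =-548.74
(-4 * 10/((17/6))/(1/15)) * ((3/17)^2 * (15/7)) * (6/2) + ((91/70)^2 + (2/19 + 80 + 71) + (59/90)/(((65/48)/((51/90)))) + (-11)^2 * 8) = 41232986717177/38225596500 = 1078.67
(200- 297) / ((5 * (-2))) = 97 / 10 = 9.70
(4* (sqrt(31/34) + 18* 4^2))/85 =2* sqrt(1054)/1445 + 1152/85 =13.60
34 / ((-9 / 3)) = -34 / 3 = -11.33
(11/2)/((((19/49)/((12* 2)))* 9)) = 37.82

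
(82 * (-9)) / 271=-738 / 271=-2.72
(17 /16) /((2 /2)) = 17 /16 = 1.06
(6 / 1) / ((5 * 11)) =6 / 55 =0.11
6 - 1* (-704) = 710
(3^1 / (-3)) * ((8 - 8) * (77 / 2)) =0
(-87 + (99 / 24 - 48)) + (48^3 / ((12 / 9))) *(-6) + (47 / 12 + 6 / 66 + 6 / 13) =-497790.41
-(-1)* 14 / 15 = 14 / 15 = 0.93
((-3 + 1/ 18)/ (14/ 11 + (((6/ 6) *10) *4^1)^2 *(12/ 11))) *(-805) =1.36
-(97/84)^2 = -9409/7056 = -1.33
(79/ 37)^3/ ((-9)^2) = 493039/ 4102893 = 0.12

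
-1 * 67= -67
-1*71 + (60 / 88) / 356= -556057 / 7832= -71.00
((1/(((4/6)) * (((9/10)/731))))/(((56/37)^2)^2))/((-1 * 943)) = -6850058455/27821789184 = -0.25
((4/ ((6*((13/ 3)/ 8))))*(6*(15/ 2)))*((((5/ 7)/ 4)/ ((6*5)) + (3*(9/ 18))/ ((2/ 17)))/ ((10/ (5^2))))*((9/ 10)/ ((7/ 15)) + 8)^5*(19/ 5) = 31691371344137745/ 48941984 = 647529355.25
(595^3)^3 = 9346579224852489607421875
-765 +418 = -347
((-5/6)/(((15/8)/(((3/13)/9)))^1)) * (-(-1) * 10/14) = -20/2457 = -0.01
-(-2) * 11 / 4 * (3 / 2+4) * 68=2057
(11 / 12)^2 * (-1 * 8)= -121 / 18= -6.72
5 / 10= 1 / 2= 0.50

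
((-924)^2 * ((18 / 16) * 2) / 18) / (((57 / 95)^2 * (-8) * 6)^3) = -92640625 / 4478976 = -20.68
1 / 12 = 0.08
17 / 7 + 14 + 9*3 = 304 / 7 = 43.43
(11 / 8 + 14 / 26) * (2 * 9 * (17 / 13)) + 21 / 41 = 1262523 / 27716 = 45.55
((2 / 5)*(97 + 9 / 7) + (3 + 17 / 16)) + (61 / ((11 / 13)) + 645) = 760.47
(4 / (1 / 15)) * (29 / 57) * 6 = 3480 / 19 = 183.16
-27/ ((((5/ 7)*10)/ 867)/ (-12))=983178/ 25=39327.12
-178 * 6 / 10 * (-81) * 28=1211112 / 5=242222.40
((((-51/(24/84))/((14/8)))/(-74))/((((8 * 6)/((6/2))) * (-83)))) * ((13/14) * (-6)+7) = -255/171976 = -0.00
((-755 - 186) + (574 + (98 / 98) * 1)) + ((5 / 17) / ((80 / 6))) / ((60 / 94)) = -497713 / 1360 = -365.97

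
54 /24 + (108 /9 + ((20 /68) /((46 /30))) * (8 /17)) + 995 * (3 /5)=16254315 /26588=611.34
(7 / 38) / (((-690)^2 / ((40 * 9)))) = 7 / 50255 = 0.00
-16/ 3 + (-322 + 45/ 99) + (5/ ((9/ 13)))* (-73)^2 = 3777874/ 99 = 38160.34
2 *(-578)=-1156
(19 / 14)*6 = 57 / 7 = 8.14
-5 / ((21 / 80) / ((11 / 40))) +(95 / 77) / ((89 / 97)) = -11435 / 2937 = -3.89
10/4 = 5/2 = 2.50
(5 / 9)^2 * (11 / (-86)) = -275 / 6966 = -0.04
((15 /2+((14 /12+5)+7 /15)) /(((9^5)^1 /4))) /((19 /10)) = 1696 /3365793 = 0.00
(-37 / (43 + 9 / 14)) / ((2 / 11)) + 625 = 379026 / 611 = 620.34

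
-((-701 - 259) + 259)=701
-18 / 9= -2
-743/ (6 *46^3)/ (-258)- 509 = -76694148409/ 150676128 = -509.00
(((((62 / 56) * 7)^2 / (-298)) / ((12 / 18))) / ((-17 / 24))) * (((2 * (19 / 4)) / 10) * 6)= 2.43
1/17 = 0.06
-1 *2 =-2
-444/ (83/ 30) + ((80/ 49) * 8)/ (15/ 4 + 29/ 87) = -31343880/ 199283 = -157.28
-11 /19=-0.58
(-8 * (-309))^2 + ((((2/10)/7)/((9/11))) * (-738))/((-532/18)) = 28445703579/4655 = 6110784.87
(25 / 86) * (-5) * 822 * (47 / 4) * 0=0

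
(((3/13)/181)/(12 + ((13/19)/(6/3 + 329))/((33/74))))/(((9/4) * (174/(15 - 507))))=-276716/2073244771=-0.00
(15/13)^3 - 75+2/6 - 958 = -6796181/6591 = -1031.13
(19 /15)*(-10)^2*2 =760 /3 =253.33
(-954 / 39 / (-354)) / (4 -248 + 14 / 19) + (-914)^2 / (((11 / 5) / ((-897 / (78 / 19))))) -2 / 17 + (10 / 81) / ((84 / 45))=-5197803681212948339 / 62646775191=-82970011.87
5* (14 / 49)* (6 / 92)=15 / 161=0.09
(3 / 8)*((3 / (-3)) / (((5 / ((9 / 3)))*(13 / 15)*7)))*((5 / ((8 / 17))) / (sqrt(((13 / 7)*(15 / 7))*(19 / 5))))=-765*sqrt(741) / 205504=-0.10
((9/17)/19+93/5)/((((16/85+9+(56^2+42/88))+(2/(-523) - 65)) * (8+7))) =230764336/572454407365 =0.00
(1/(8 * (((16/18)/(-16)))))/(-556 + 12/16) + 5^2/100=2257/8884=0.25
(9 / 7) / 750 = 3 / 1750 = 0.00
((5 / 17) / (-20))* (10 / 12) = -5 / 408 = -0.01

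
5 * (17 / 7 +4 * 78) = 11005 / 7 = 1572.14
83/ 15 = 5.53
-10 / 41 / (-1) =10 / 41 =0.24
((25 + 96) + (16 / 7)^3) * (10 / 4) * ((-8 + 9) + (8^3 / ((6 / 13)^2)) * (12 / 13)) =737715.60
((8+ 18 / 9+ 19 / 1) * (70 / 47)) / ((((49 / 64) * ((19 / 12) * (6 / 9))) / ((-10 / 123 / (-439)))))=1113600 / 112511749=0.01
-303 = -303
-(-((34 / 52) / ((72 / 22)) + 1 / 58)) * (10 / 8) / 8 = 29455 / 868608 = 0.03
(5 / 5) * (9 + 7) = 16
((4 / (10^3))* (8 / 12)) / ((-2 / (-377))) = 377 / 750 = 0.50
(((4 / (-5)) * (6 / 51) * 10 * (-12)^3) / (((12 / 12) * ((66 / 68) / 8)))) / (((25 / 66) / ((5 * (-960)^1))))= -169869312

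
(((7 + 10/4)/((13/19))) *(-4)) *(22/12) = -3971/39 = -101.82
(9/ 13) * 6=54/ 13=4.15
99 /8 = 12.38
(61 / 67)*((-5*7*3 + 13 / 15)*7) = -666974 / 1005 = -663.66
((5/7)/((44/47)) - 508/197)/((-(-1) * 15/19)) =-697737/303380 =-2.30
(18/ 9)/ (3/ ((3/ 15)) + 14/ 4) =4/ 37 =0.11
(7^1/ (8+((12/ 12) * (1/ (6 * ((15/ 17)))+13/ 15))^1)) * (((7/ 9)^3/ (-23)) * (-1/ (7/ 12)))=2744/ 101223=0.03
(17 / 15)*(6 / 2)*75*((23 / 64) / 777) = 1955 / 16576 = 0.12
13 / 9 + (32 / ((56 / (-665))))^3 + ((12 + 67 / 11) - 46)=-5432330620 / 99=-54872026.46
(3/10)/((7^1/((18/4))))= 27/140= 0.19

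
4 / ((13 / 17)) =68 / 13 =5.23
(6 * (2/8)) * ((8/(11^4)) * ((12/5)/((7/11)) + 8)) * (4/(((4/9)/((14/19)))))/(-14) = -44496/9736265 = -0.00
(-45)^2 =2025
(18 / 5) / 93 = 6 / 155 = 0.04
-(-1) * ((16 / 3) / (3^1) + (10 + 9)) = 187 / 9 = 20.78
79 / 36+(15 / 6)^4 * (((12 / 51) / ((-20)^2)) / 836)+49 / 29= 922081085 / 237397248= 3.88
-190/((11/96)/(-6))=109440/11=9949.09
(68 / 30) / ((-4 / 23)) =-391 / 30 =-13.03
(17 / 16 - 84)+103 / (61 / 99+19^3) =-450502601 / 5432816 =-82.92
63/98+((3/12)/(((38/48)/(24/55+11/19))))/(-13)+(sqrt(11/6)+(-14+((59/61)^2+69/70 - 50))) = -413207013486/6723121405+sqrt(66)/6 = -60.11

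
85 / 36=2.36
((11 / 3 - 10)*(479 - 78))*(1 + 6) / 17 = -53333 / 51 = -1045.75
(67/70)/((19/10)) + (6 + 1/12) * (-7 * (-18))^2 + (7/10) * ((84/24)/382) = 98136371877/1016120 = 96579.51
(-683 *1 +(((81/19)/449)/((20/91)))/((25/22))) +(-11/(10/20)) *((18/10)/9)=-1465971269/2132750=-687.36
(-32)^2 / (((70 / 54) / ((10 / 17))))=55296 / 119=464.67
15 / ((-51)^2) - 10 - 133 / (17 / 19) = -137542 / 867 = -158.64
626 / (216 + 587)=626 / 803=0.78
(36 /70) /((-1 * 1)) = -18 /35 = -0.51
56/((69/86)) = 4816/69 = 69.80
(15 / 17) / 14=15 / 238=0.06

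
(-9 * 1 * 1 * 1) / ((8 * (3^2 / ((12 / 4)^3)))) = -27 / 8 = -3.38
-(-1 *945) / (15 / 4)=252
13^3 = 2197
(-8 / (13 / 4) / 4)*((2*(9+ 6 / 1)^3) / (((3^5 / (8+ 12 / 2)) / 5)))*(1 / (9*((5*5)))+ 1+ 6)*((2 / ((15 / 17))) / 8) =-7501760 / 3159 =-2374.73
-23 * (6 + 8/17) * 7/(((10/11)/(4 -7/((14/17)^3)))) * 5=46545675/952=48892.52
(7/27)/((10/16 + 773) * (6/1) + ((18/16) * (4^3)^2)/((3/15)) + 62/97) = 2716/290000709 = 0.00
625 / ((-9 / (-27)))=1875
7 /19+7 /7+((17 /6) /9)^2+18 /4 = 330625 /55404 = 5.97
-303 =-303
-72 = -72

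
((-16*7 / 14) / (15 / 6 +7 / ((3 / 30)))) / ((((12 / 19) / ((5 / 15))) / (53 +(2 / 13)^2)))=-7828 / 2535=-3.09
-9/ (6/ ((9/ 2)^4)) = -19683/ 32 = -615.09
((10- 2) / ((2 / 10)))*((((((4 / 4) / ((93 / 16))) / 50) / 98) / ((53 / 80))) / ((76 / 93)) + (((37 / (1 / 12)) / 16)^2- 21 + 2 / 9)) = 26619810659 / 888174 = 29971.39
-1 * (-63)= 63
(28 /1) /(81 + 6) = 28 /87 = 0.32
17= 17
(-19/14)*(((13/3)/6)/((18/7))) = -247/648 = -0.38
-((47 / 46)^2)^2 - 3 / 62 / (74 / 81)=-5868999559 / 5135642032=-1.14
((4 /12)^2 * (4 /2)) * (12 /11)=8 /33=0.24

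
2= 2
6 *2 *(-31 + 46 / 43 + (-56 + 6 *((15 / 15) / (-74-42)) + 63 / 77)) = -14018298 / 13717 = -1021.97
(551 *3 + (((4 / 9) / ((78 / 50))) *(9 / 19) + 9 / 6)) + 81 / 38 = 1227664 / 741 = 1656.77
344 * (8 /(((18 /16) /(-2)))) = -4892.44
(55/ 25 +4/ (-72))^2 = 37249/ 8100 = 4.60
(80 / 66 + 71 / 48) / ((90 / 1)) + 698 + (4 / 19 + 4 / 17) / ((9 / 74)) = 10770296743 / 15348960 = 701.70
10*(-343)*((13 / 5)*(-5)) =44590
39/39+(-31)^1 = -30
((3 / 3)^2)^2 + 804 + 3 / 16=12883 / 16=805.19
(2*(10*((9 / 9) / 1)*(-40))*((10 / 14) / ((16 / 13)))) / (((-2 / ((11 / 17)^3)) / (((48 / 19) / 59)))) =103818000 / 38552311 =2.69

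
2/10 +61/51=356/255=1.40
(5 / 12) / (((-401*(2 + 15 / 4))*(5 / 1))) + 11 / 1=304358 / 27669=11.00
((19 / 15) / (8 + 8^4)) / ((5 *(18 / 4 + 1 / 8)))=1 / 74925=0.00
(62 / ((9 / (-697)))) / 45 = -43214 / 405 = -106.70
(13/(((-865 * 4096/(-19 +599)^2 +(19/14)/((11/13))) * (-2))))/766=4209205/4428795222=0.00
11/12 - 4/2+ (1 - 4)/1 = -49/12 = -4.08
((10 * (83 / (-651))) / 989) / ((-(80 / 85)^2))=119935 / 82411392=0.00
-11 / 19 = -0.58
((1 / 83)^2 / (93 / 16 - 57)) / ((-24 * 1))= 2 / 16926273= 0.00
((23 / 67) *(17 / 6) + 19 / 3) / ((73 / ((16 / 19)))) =0.08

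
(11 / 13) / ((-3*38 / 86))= -473 / 741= -0.64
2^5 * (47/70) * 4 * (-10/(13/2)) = -12032/91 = -132.22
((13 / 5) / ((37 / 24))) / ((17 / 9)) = 2808 / 3145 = 0.89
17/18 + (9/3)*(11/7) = 713/126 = 5.66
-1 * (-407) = 407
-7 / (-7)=1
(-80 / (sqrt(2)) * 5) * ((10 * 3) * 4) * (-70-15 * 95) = 50741982.62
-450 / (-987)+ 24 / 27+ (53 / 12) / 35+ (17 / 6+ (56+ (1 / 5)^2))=17867959 / 296100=60.34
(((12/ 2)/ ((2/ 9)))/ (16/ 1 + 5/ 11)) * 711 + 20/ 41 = 8661467/ 7421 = 1167.16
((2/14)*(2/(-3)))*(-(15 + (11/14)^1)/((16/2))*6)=221/196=1.13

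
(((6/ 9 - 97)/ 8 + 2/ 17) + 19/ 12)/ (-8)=1.29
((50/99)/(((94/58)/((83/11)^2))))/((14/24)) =39956200/1313697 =30.42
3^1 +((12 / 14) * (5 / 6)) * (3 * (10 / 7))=297 / 49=6.06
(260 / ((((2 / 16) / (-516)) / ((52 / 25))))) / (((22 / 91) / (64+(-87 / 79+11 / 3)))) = -2670751096832 / 4345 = -614672289.26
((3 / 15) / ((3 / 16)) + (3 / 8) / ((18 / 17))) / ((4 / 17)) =5797 / 960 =6.04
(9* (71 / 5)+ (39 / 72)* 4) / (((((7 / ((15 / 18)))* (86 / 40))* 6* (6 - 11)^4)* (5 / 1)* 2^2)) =557 / 5805000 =0.00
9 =9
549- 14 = 535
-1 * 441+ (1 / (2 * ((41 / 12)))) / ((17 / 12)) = -307305 / 697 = -440.90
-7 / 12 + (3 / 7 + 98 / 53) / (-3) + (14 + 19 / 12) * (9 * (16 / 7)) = 1421207 / 4452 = 319.23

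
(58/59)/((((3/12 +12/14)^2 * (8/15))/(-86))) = -7332360/56699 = -129.32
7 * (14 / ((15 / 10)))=196 / 3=65.33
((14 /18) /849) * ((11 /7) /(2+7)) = 0.00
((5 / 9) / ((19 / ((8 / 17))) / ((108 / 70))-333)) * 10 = -2400 / 132551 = -0.02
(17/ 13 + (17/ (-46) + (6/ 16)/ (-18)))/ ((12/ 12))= 13165/ 14352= 0.92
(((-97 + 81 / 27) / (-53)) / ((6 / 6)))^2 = 8836 / 2809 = 3.15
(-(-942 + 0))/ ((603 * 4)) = 0.39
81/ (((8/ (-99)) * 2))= -8019/ 16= -501.19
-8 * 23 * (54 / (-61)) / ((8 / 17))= 21114 / 61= 346.13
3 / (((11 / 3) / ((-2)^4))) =144 / 11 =13.09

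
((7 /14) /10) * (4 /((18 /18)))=1 /5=0.20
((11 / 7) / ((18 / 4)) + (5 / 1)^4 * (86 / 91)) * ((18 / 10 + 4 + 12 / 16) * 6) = 4529194 / 195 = 23226.64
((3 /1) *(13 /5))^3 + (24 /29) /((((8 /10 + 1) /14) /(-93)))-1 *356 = -480.07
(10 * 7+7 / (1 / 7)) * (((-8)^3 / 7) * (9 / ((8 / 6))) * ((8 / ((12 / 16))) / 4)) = -156672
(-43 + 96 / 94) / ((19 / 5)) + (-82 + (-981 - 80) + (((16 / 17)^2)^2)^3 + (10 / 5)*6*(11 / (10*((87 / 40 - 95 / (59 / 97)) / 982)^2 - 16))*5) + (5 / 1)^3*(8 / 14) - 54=-12100687951532246608277312739343522 / 10271974606803382402220497900687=-1178.03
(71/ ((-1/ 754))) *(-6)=321204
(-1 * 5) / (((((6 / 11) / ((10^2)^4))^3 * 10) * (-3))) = 83187500000000000000000000 / 81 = 1027006172839506172839506.00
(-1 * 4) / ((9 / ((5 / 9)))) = -20 / 81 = -0.25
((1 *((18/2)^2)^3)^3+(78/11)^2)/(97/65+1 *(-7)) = -1180494306610898482125/43318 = -27251819257835045.06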